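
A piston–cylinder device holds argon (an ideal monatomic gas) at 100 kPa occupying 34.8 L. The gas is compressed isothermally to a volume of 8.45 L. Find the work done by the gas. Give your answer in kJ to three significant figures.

Isothermal: W = nRT ln(V₂/V₁) = P₁V₁ ln(V₂/V₁).
P₁V₁ = (100 kPa)(34.8 L) = 3480 J.
W = 3480 × ln(8.45/34.8) = 3480 × -1.415
W_by_gas = -4926 J.

W ≈ -4.93 kJ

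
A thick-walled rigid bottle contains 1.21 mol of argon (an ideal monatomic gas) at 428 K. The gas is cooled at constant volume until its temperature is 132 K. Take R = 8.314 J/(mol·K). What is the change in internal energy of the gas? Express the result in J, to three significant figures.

Constant volume ⇒ W = 0, so Q = ΔU = nCᵥΔT with Cᵥ = 3R/2 = 12.47 J/(mol·K).
ΔU = (1.21)(12.47)(132 − 428) = -4467 J.

ΔU ≈ -4470 J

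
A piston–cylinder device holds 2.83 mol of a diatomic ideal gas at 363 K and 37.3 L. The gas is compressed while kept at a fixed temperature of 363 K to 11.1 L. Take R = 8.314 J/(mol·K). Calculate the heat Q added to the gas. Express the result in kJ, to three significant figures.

Isothermal ⇒ ΔU = 0, so Q = W = nRT ln(V₂/V₁).
Q = (2.83)(8.314)(363) ln(11.1/37.3) = 8541 × -1.212 = -10352 J.

Q ≈ -10.4 kJ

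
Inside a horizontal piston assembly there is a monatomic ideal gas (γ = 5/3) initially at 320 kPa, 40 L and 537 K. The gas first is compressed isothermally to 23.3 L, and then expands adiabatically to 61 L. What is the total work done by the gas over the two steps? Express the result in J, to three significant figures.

Step 1 (isothermal): W = P₁V₁ ln(V₂/V₁) = (12800) ln(23.3/40) = -6917 J.
After step 1: P = 549.4 kPa, V = 23.3 L, T = 537 K.
Step 2 (adiabatic): W = (P₁V₁ − P₂V₂)/(γ−1) = (12800 − 6738)/0.667 = 9092 J.
W_total = -6917 + 9092 = 2175 J.

W_total ≈ 2170 J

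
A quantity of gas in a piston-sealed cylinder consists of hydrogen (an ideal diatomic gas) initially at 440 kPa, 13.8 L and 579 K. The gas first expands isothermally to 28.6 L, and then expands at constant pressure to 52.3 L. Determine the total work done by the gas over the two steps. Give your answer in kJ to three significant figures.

Step 1 (isothermal): W = P₁V₁ ln(V₂/V₁) = (6072) ln(28.6/13.8) = 4425 J.
After step 1: P = 212.3 kPa, V = 28.6 L, T = 579 K.
Step 2 (isobaric): W = PΔV = (212.3 kPa)(52.3 − 28.6 L) = 5032 J.
W_total = 4425 + 5032 = 9457 J.

W_total ≈ 9.46 kJ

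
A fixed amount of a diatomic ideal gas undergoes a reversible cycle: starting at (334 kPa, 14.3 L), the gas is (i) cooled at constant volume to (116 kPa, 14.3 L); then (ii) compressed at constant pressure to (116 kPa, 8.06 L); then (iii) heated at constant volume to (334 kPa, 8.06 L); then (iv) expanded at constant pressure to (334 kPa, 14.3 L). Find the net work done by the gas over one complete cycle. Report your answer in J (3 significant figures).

W_net ≈ 1360 J

Constant-volume legs do no work.
W(ii) = (116)(8.06 − 14.3) = -723.8 J; W(iv) = (334)(14.3 − 8.06) = 2084 J.
W_net = -723.8 + 2084 = 1360 J (the clockwise enclosed area).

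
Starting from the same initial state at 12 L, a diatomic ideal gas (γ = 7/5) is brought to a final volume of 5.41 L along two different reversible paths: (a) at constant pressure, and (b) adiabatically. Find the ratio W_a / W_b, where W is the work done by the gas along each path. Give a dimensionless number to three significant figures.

W_a / W_b ≈ 0.585

Path (a) isobaric: W = P₁(V₂ − V₁) → W_a/(P₁V₁) = -0.5492.
Path (b) adiabatic: W = P₁V₁(1 − (V₁/V₂)^(γ−1))/(γ−1) → W_b/(P₁V₁) = -0.9382.
W_a / W_b = -0.5492 / -0.9382 = 0.5853.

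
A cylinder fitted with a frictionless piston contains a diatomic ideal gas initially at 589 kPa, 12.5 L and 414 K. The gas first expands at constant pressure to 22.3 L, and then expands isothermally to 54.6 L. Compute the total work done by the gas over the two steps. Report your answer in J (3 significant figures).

Step 1 (isobaric): W = PΔV = (589 kPa)(22.3 − 12.5 L) = 5772 J.
After step 1: P = 589 kPa, V = 22.3 L, T = 738.6 K.
Step 2 (isothermal): W = P₁V₁ ln(V₂/V₁) = (13135) ln(54.6/22.3) = 11761 J.
W_total = 5772 + 11761 = 17534 J.

W_total ≈ 17500 J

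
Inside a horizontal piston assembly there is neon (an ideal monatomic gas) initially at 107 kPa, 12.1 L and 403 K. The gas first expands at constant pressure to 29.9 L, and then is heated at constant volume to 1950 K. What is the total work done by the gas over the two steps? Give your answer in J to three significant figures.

W_total ≈ 1900 J

Step 1 (isobaric): W = PΔV = (107 kPa)(29.9 − 12.1 L) = 1905 J.
Step 2 (isochoric): W = 0 (constant volume).
W_total = 1905 + 0 = 1905 J.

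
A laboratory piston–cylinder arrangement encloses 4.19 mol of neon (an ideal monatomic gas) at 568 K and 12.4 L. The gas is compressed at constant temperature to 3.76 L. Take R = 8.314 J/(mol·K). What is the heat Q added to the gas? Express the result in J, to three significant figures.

Isothermal ⇒ ΔU = 0, so Q = W = nRT ln(V₂/V₁).
Q = (4.19)(8.314)(568) ln(3.76/12.4) = 19787 × -1.193 = -23611 J.

Q ≈ -23600 J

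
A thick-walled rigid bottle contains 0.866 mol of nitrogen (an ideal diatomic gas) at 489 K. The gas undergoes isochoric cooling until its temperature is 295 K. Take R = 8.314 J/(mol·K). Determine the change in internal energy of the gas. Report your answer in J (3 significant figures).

Constant volume ⇒ W = 0, so Q = ΔU = nCᵥΔT with Cᵥ = 5R/2 = 20.79 J/(mol·K).
ΔU = (0.866)(20.79)(295 − 489) = -3492 J.

ΔU ≈ -3490 J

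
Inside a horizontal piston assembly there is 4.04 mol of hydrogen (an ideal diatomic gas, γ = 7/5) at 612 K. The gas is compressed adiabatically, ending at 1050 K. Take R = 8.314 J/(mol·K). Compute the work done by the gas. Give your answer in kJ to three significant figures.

Adiabatic ⇒ Q = 0, so W_by = −ΔU = nCᵥ(T₁ − T₂).
Cᵥ = 5R/2 = 20.79 J/(mol·K).
W = (4.04)(20.79)(612 − 1050) = -36779 J.

W ≈ -36.8 kJ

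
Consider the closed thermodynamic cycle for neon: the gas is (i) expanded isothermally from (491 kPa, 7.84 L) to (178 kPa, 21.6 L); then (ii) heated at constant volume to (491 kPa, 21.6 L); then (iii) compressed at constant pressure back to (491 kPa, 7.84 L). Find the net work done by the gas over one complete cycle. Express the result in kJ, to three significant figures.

W_net ≈ -2.85 kJ

Leg (i): W = PᵢVᵢ ln(V_f/Vᵢ) = (3849) ln(21.6/7.84) = 3901 J.
Leg (ii): W = 0.
Leg (iii): W = PΔV = (491)(7.84 − 21.6) = -6756 J.
W_net = 3901 − 6756 = -2855 J.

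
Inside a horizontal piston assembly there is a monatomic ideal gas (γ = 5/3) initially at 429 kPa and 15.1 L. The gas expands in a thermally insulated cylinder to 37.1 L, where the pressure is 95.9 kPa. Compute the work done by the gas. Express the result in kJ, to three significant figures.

W ≈ 4.38 kJ

Adiabatic: W = (P₁V₁ − P₂V₂)/(γ − 1) with γ = 5/3.
P₁V₁ = 6478 J, P₂V₂ = 3558 J.
W = (6478 − 3558) / 0.6667 = 4380 J.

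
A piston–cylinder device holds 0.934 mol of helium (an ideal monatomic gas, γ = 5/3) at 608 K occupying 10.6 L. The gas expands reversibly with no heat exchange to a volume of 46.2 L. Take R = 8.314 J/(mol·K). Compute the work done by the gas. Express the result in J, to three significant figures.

Adiabatic: TV^(γ−1) = const with γ = 5/3.
T₂ = T₁ (V₁/V₂)^(γ−1) = 608 × (10.6/46.2)^0.667 = 608 × 0.3748 = 227.9 K.
W_by = nCᵥ(T₁ − T₂) = (0.934)(12.47)(608 − 227.9) = 4428 J.

W ≈ 4430 J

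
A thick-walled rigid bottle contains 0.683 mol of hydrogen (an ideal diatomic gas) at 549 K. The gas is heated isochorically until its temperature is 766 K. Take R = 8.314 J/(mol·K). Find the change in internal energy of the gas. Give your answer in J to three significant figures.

ΔU ≈ 3080 J

Constant volume ⇒ W = 0, so Q = ΔU = nCᵥΔT with Cᵥ = 5R/2 = 20.79 J/(mol·K).
ΔU = (0.683)(20.79)(766 − 549) = 3081 J.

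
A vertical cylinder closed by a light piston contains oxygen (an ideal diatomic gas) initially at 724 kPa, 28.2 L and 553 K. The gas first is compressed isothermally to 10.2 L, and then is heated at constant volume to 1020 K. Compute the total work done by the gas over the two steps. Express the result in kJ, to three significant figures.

W_total ≈ -20.8 kJ

Step 1 (isothermal): W = P₁V₁ ln(V₂/V₁) = (20417) ln(10.2/28.2) = -20763 J.
Step 2 (isochoric): W = 0 (constant volume).
W_total = -20763 + 0 = -20763 J.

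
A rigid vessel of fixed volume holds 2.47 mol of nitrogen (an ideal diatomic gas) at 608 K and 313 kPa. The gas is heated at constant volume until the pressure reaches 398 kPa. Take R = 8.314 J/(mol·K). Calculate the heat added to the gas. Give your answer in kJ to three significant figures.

Constant volume ⇒ W = 0, so Q = ΔU = nCᵥΔT with Cᵥ = 5R/2 = 20.79 J/(mol·K).
At constant V, T₂/T₁ = P₂/P₁ ⇒ ΔT = T₁(P₂/P₁ − 1) = 608·(398/313 − 1) = 165.1 K.
ΔU = (2.47)(20.79)(165.1) = 8477 J.

Q ≈ 8.48 kJ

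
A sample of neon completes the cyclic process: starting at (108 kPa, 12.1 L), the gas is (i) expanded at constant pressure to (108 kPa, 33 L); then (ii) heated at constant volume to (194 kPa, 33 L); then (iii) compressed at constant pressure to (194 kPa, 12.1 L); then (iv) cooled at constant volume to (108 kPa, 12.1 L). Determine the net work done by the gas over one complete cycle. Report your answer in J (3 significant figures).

W_net ≈ -1800 J

Constant-volume legs do no work.
W(i) = (108)(33 − 12.1) = 2257 J; W(iii) = (194)(12.1 − 33) = -4055 J.
W_net = 2257 − 4055 = -1797 J (the counter-clockwise enclosed area).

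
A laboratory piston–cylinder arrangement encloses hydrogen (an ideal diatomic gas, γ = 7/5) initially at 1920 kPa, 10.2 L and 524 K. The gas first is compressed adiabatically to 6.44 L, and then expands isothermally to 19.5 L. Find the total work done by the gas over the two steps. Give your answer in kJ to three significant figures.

Step 1 (adiabatic): W = (P₁V₁ − P₂V₂)/(γ−1) = (19584 − 23539)/0.4 = -9887 J.
After step 1: P = 3655 kPa, V = 6.44 L, T = 629.8 K.
Step 2 (isothermal): W = P₁V₁ ln(V₂/V₁) = (23539) ln(19.5/6.44) = 26078 J.
W_total = -9887 + 26078 = 16191 J.

W_total ≈ 16.2 kJ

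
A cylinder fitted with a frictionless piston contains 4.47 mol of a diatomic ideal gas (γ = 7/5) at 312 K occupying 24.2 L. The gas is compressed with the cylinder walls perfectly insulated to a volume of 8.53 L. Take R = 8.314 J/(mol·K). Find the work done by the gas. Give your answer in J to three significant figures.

W ≈ -15000 J

Adiabatic: TV^(γ−1) = const with γ = 7/5.
T₂ = T₁ (V₁/V₂)^(γ−1) = 312 × (24.2/8.53)^0.4 = 312 × 1.518 = 473.5 K.
W_by = nCᵥ(T₁ − T₂) = (4.47)(20.79)(312 − 473.5) = -15003 J.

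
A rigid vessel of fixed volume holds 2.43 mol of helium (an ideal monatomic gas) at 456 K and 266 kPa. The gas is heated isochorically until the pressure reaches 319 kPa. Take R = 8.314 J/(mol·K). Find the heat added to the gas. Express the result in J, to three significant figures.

Constant volume ⇒ W = 0, so Q = ΔU = nCᵥΔT with Cᵥ = 3R/2 = 12.47 J/(mol·K).
At constant V, T₂/T₁ = P₂/P₁ ⇒ ΔT = T₁(P₂/P₁ − 1) = 456·(319/266 − 1) = 90.86 K.
ΔU = (2.43)(12.47)(90.86) = 2753 J.

Q ≈ 2750 J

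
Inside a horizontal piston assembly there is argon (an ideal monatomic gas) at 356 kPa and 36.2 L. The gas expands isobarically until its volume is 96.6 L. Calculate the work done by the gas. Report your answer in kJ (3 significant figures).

W ≈ 21.5 kJ

Isobaric: W = P ΔV.
W = (356 kPa)(96.6 − 36.2 L) = (356)(60.4) = 21502 J.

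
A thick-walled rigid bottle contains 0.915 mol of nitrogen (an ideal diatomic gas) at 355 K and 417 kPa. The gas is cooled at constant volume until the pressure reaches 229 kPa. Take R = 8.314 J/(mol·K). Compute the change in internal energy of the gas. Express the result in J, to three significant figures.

Constant volume ⇒ W = 0, so Q = ΔU = nCᵥΔT with Cᵥ = 5R/2 = 20.79 J/(mol·K).
At constant V, T₂/T₁ = P₂/P₁ ⇒ ΔT = T₁(P₂/P₁ − 1) = 355·(229/417 − 1) = -160 K.
ΔU = (0.915)(20.79)(-160) = -3044 J.

ΔU ≈ -3040 J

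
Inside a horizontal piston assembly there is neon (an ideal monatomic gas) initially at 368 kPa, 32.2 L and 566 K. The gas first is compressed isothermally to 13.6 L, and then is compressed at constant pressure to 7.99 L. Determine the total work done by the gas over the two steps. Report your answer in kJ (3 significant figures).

W_total ≈ -15.1 kJ

Step 1 (isothermal): W = P₁V₁ ln(V₂/V₁) = (11850) ln(13.6/32.2) = -10213 J.
After step 1: P = 871.3 kPa, V = 13.6 L, T = 566 K.
Step 2 (isobaric): W = PΔV = (871.3 kPa)(7.99 − 13.6 L) = -4888 J.
W_total = -10213 − 4888 = -15101 J.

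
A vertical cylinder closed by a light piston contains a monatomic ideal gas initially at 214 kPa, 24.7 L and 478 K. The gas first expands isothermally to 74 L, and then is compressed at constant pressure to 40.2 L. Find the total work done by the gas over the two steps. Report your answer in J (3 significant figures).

W_total ≈ 3390 J

Step 1 (isothermal): W = P₁V₁ ln(V₂/V₁) = (5286) ln(74/24.7) = 5800 J.
After step 1: P = 71.43 kPa, V = 74 L, T = 478 K.
Step 2 (isobaric): W = PΔV = (71.43 kPa)(40.2 − 74 L) = -2414 J.
W_total = 5800 − 2414 = 3386 J.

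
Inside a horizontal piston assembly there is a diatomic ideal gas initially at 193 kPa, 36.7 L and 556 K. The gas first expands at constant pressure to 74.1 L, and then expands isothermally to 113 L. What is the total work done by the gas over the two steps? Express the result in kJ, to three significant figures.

W_total ≈ 13.3 kJ

Step 1 (isobaric): W = PΔV = (193 kPa)(74.1 − 36.7 L) = 7218 J.
After step 1: P = 193 kPa, V = 74.1 L, T = 1123 K.
Step 2 (isothermal): W = P₁V₁ ln(V₂/V₁) = (14301) ln(113/74.1) = 6035 J.
W_total = 7218 + 6035 = 13253 J.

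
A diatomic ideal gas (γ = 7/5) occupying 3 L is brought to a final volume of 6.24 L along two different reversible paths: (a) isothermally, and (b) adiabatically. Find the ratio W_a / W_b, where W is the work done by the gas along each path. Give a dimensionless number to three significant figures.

W_a / W_b ≈ 1.15

Path (a) isothermal: W = P₁V₁ ln(V₂/V₁) → W_a/(P₁V₁) = 0.7324.
Path (b) adiabatic: W = P₁V₁(1 − (V₁/V₂)^(γ−1))/(γ−1) → W_b/(P₁V₁) = 0.6348.
W_a / W_b = 0.7324 / 0.6348 = 1.154.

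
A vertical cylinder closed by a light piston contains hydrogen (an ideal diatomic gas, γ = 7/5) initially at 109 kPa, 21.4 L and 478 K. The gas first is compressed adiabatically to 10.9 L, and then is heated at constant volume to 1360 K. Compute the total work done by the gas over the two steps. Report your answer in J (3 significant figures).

Step 1 (adiabatic): W = (P₁V₁ − P₂V₂)/(γ−1) = (2333 − 3055)/0.4 = -1806 J.
Step 2 (isochoric): W = 0 (constant volume).
W_total = -1806 + 0 = -1806 J.

W_total ≈ -1810 J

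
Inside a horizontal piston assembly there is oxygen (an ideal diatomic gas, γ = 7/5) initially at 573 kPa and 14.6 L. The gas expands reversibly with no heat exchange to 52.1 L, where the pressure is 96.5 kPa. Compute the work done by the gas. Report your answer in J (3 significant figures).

Adiabatic: W = (P₁V₁ − P₂V₂)/(γ − 1) with γ = 7/5.
P₁V₁ = 8366 J, P₂V₂ = 5028 J.
W = (8366 − 5028) / 0.4 = 8345 J.

W ≈ 8350 J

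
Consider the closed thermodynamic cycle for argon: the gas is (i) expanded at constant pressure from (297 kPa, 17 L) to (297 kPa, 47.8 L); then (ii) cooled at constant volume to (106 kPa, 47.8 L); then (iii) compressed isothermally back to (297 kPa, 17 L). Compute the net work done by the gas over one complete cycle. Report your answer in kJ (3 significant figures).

Leg (i): W = PΔV = (297)(47.8 − 17) = 9148 J.
Leg (ii): W = 0.
Leg (iii): W = PᵢVᵢ ln(V_f/Vᵢ) = (5067) ln(17/47.8) = -5238 J.
W_net = 9148 − 5238 = 3909 J.

W_net ≈ 3.91 kJ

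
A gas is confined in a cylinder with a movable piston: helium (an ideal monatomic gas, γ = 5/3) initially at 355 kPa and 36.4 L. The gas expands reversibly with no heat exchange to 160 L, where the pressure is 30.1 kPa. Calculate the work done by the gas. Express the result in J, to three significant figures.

W ≈ 12200 J

Adiabatic: W = (P₁V₁ − P₂V₂)/(γ − 1) with γ = 5/3.
P₁V₁ = 12922 J, P₂V₂ = 4816 J.
W = (12922 − 4816) / 0.6667 = 12159 J.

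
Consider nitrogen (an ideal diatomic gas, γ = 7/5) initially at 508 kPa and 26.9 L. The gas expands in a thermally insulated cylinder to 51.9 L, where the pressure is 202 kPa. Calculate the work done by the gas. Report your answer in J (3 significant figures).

W ≈ 7950 J

Adiabatic: W = (P₁V₁ − P₂V₂)/(γ − 1) with γ = 7/5.
P₁V₁ = 13665 J, P₂V₂ = 10484 J.
W = (13665 − 10484) / 0.4 = 7954 J.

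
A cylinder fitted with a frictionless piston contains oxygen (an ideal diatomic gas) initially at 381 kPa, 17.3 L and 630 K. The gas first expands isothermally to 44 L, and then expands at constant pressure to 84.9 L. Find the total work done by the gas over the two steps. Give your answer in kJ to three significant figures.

W_total ≈ 12.3 kJ

Step 1 (isothermal): W = P₁V₁ ln(V₂/V₁) = (6591) ln(44/17.3) = 6153 J.
After step 1: P = 149.8 kPa, V = 44 L, T = 630 K.
Step 2 (isobaric): W = PΔV = (149.8 kPa)(84.9 − 44 L) = 6127 J.
W_total = 6153 + 6127 = 12280 J.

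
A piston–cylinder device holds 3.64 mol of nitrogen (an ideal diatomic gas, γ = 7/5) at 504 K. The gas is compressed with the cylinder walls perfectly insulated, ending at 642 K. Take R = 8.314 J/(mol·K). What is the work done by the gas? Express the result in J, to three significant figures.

W ≈ -10400 J

Adiabatic ⇒ Q = 0, so W_by = −ΔU = nCᵥ(T₁ − T₂).
Cᵥ = 5R/2 = 20.79 J/(mol·K).
W = (3.64)(20.79)(504 − 642) = -10441 J.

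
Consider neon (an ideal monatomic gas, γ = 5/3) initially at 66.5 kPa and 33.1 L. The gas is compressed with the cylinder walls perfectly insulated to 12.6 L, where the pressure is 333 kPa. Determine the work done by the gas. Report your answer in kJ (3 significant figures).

W ≈ -2.99 kJ

Adiabatic: W = (P₁V₁ − P₂V₂)/(γ − 1) with γ = 5/3.
P₁V₁ = 2201 J, P₂V₂ = 4196 J.
W = (2201 − 4196) / 0.6667 = -2992 J.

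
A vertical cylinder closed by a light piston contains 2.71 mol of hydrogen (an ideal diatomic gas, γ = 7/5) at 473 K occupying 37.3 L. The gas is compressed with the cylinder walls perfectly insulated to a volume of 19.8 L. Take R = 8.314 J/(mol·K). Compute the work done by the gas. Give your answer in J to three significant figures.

W ≈ -7680 J

Adiabatic: TV^(γ−1) = const with γ = 7/5.
T₂ = T₁ (V₁/V₂)^(γ−1) = 473 × (37.3/19.8)^0.4 = 473 × 1.288 = 609.4 K.
W_by = nCᵥ(T₁ − T₂) = (2.71)(20.79)(473 − 609.4) = -7681 J.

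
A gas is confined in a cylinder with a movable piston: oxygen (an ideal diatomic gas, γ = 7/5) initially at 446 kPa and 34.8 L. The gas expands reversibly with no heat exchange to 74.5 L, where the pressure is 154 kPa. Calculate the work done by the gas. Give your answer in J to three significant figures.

W ≈ 10100 J

Adiabatic: W = (P₁V₁ − P₂V₂)/(γ − 1) with γ = 7/5.
P₁V₁ = 15521 J, P₂V₂ = 11473 J.
W = (15521 − 11473) / 0.4 = 10120 J.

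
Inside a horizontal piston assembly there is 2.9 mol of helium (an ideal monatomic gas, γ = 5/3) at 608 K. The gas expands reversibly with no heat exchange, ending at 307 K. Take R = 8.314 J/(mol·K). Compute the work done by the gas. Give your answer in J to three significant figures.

Adiabatic ⇒ Q = 0, so W_by = −ΔU = nCᵥ(T₁ − T₂).
Cᵥ = 3R/2 = 12.47 J/(mol·K).
W = (2.9)(12.47)(608 − 307) = 10886 J.

W ≈ 10900 J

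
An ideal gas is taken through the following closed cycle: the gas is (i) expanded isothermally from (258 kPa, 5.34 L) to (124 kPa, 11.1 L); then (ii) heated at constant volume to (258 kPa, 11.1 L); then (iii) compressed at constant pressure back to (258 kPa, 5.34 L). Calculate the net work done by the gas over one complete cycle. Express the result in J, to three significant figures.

W_net ≈ -478 J

Leg (i): W = PᵢVᵢ ln(V_f/Vᵢ) = (1378) ln(11.1/5.34) = 1008 J.
Leg (ii): W = 0.
Leg (iii): W = PΔV = (258)(5.34 − 11.1) = -1486 J.
W_net = 1008 − 1486 = -478 J.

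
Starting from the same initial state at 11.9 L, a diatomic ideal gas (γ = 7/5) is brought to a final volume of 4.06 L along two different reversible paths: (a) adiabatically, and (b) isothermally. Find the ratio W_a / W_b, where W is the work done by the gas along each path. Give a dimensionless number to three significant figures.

W_a / W_b ≈ 1.25

Path (a) adiabatic: W = P₁V₁(1 − (V₁/V₂)^(γ−1))/(γ−1) → W_a/(P₁V₁) = -1.344.
Path (b) isothermal: W = P₁V₁ ln(V₂/V₁) → W_b/(P₁V₁) = -1.075.
W_a / W_b = -1.344 / -1.075 = 1.25.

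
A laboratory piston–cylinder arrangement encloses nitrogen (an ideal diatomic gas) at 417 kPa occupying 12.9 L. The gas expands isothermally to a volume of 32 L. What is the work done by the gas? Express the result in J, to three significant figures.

Isothermal: W = nRT ln(V₂/V₁) = P₁V₁ ln(V₂/V₁).
P₁V₁ = (417 kPa)(12.9 L) = 5379 J.
W = 5379 × ln(32/12.9) = 5379 × 0.9085
W_by_gas = 4887 J.

W ≈ 4890 J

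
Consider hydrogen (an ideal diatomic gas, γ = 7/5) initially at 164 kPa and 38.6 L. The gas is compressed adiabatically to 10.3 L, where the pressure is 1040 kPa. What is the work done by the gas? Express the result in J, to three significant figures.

Adiabatic: W = (P₁V₁ − P₂V₂)/(γ − 1) with γ = 7/5.
P₁V₁ = 6330 J, P₂V₂ = 10712 J.
W = (6330 − 10712) / 0.4 = -10954 J.

W ≈ -11000 J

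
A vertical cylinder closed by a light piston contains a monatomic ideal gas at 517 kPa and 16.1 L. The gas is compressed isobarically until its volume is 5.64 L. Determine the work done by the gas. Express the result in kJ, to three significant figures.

Isobaric: W = P ΔV.
W = (517 kPa)(5.64 − 16.1 L) = (517)(-10.46) = -5408 J.

W ≈ -5.41 kJ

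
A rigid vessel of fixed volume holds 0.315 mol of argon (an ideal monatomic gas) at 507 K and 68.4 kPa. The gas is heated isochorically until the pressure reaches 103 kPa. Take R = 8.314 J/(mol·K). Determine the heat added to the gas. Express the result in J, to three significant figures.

Q ≈ 1010 J

Constant volume ⇒ W = 0, so Q = ΔU = nCᵥΔT with Cᵥ = 3R/2 = 12.47 J/(mol·K).
At constant V, T₂/T₁ = P₂/P₁ ⇒ ΔT = T₁(P₂/P₁ − 1) = 507·(103/68.4 − 1) = 256.5 K.
ΔU = (0.315)(12.47)(256.5) = 1007 J.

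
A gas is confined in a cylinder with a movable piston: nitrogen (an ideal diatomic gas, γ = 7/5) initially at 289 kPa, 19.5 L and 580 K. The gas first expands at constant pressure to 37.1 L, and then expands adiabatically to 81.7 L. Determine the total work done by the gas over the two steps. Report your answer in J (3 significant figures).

W_total ≈ 12300 J

Step 1 (isobaric): W = PΔV = (289 kPa)(37.1 − 19.5 L) = 5086 J.
After step 1: P = 289 kPa, V = 37.1 L, T = 1103 K.
Step 2 (adiabatic): W = (P₁V₁ − P₂V₂)/(γ−1) = (10722 − 7819)/0.4 = 7258 J.
W_total = 5086 + 7258 = 12344 J.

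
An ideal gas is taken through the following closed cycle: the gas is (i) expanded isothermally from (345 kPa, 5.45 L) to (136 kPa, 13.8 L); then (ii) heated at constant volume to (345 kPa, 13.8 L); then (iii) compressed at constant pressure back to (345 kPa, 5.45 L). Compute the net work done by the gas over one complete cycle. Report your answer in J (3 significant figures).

Leg (i): W = PᵢVᵢ ln(V_f/Vᵢ) = (1880) ln(13.8/5.45) = 1747 J.
Leg (ii): W = 0.
Leg (iii): W = PΔV = (345)(5.45 − 13.8) = -2881 J.
W_net = 1747 − 2881 = -1134 J.

W_net ≈ -1130 J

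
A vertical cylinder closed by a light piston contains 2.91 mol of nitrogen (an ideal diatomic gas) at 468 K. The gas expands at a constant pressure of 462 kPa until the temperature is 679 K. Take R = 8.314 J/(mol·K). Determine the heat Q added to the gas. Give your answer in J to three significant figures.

Isobaric: W = nRΔT = (2.91)(8.314)(211) = 5105 J.
ΔU = nCᵥΔT with Cᵥ = 5R/2: ΔU = (2.91)(20.79)(211) = 12762 J.
Q = ΔU + W = 12762 + 5105 = 17867 J.

Q ≈ 17900 J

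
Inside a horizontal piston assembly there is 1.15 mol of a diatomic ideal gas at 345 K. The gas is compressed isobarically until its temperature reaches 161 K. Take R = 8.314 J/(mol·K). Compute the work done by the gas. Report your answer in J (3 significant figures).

Isobaric: W = P ΔV = nR ΔT.
W = (1.15)(8.314)(161 − 345) = -1759 J.

W ≈ -1760 J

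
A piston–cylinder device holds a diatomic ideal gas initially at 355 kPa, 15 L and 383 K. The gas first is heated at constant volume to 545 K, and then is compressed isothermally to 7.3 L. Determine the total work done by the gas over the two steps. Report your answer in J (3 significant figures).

Step 1 (isochoric): W = 0 (constant volume).
After step 1: P = 505.2 kPa (V unchanged).
Step 2 (isothermal): W = P₁V₁ ln(V₂/V₁) = (7577) ln(7.3/15) = -5457 J.
W_total = 0 − 5457 = -5457 J.

W_total ≈ -5460 J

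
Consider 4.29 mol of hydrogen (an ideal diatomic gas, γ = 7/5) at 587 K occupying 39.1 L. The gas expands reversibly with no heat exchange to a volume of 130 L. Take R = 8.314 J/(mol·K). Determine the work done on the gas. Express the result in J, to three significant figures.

W ≈ -20000 J

Adiabatic: TV^(γ−1) = const with γ = 7/5.
T₂ = T₁ (V₁/V₂)^(γ−1) = 587 × (39.1/130)^0.4 = 587 × 0.6184 = 363 K.
W_by = nCᵥ(T₁ − T₂) = (4.29)(20.79)(587 − 363) = 19972 J.
Work on gas = −W_by = -19972 J.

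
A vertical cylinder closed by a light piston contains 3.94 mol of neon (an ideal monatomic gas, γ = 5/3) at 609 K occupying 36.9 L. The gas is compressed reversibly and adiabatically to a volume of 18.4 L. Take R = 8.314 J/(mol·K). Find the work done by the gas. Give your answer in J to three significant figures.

W ≈ -17700 J

Adiabatic: TV^(γ−1) = const with γ = 5/3.
T₂ = T₁ (V₁/V₂)^(γ−1) = 609 × (36.9/18.4)^0.667 = 609 × 1.59 = 968.5 K.
W_by = nCᵥ(T₁ − T₂) = (3.94)(12.47)(609 − 968.5) = -17663 J.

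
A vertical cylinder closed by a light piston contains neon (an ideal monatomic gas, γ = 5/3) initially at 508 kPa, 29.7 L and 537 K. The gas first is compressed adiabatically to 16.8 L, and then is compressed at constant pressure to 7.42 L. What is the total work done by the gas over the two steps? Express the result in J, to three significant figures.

Step 1 (adiabatic): W = (P₁V₁ − P₂V₂)/(γ−1) = (15088 − 22059)/0.667 = -10457 J.
After step 1: P = 1313 kPa, V = 16.8 L, T = 785.1 K.
Step 2 (isobaric): W = PΔV = (1313 kPa)(7.42 − 16.8 L) = -12316 J.
W_total = -10457 − 12316 = -22773 J.

W_total ≈ -22800 J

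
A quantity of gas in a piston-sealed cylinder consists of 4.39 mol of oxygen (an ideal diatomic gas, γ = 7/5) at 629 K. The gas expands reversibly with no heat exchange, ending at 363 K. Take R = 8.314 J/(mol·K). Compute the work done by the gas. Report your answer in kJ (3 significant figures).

W ≈ 24.3 kJ

Adiabatic ⇒ Q = 0, so W_by = −ΔU = nCᵥ(T₁ − T₂).
Cᵥ = 5R/2 = 20.79 J/(mol·K).
W = (4.39)(20.79)(629 − 363) = 24271 J.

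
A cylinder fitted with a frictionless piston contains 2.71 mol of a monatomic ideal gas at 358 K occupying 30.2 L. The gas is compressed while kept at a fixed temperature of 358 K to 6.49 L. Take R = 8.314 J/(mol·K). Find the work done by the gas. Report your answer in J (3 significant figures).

W ≈ -12400 J

Isothermal: W = nRT ln(V₂/V₁).
W = (2.71)(8.314)(358) × ln(6.49/30.2)
  = 8066 × -1.538
W_by_gas = -12402 J.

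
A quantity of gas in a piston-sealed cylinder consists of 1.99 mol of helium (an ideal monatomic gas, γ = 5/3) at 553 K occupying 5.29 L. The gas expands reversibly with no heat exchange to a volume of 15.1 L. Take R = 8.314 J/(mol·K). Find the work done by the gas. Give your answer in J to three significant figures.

Adiabatic: TV^(γ−1) = const with γ = 5/3.
T₂ = T₁ (V₁/V₂)^(γ−1) = 553 × (5.29/15.1)^0.667 = 553 × 0.497 = 274.8 K.
W_by = nCᵥ(T₁ − T₂) = (1.99)(12.47)(553 − 274.8) = 6904 J.

W ≈ 6900 J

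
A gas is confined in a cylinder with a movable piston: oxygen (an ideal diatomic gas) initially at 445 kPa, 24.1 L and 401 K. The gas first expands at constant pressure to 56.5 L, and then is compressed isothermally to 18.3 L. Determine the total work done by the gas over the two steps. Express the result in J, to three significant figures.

Step 1 (isobaric): W = PΔV = (445 kPa)(56.5 − 24.1 L) = 14418 J.
After step 1: P = 445 kPa, V = 56.5 L, T = 940.1 K.
Step 2 (isothermal): W = P₁V₁ ln(V₂/V₁) = (25142) ln(18.3/56.5) = -28344 J.
W_total = 14418 − 28344 = -13926 J.

W_total ≈ -13900 J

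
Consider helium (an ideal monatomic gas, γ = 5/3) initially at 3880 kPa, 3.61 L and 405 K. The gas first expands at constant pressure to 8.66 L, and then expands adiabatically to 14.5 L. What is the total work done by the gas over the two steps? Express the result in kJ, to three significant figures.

W_total ≈ 34.3 kJ

Step 1 (isobaric): W = PΔV = (3880 kPa)(8.66 − 3.61 L) = 19594 J.
After step 1: P = 3880 kPa, V = 8.66 L, T = 971.6 K.
Step 2 (adiabatic): W = (P₁V₁ − P₂V₂)/(γ−1) = (33601 − 23830)/0.667 = 14657 J.
W_total = 19594 + 14657 = 34251 J.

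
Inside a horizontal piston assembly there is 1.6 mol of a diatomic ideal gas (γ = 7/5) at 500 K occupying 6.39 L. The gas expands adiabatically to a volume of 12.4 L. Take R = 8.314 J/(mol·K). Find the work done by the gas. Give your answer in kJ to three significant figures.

Adiabatic: TV^(γ−1) = const with γ = 7/5.
T₂ = T₁ (V₁/V₂)^(γ−1) = 500 × (6.39/12.4)^0.4 = 500 × 0.7671 = 383.5 K.
W_by = nCᵥ(T₁ − T₂) = (1.6)(20.79)(500 − 383.5) = 3873 J.

W ≈ 3.87 kJ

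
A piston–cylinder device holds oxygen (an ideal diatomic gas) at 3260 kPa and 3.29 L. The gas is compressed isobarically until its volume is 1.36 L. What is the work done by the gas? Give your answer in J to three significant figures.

Isobaric: W = P ΔV.
W = (3260 kPa)(1.36 − 3.29 L) = (3260)(-1.93) = -6292 J.

W ≈ -6290 J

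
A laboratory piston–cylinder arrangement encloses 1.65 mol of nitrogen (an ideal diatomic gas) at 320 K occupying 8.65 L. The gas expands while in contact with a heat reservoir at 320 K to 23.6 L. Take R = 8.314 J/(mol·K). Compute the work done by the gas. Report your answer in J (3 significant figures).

Isothermal: W = nRT ln(V₂/V₁).
W = (1.65)(8.314)(320) × ln(23.6/8.65)
  = 4390 × 1.004
W_by_gas = 4406 J.

W ≈ 4410 J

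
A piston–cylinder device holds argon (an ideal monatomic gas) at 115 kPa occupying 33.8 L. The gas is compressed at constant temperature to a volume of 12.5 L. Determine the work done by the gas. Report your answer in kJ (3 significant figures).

Isothermal: W = nRT ln(V₂/V₁) = P₁V₁ ln(V₂/V₁).
P₁V₁ = (115 kPa)(33.8 L) = 3887 J.
W = 3887 × ln(12.5/33.8) = 3887 × -0.9947
W_by_gas = -3867 J.

W ≈ -3.87 kJ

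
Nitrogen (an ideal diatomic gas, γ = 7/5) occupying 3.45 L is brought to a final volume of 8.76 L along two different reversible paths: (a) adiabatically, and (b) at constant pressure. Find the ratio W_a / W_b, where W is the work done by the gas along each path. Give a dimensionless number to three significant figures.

W_a / W_b ≈ 0.505

Path (a) adiabatic: W = P₁V₁(1 − (V₁/V₂)^(γ−1))/(γ−1) → W_a/(P₁V₁) = 0.7779.
Path (b) isobaric: W = P₁(V₂ − V₁) → W_b/(P₁V₁) = 1.539.
W_a / W_b = 0.7779 / 1.539 = 0.5054.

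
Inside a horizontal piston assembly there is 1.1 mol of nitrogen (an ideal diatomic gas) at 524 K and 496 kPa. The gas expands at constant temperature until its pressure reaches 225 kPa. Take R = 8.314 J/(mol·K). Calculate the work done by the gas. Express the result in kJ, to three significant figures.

Isothermal process: W = nRT ln(V₂/V₁) = nRT ln(P₁/P₂).
W = (1.1)(8.314)(524) × ln(496/225)
  = 4792 × ln(2.204) = 4792 × 0.7905
W_by_gas = 3788 J.

W ≈ 3.79 kJ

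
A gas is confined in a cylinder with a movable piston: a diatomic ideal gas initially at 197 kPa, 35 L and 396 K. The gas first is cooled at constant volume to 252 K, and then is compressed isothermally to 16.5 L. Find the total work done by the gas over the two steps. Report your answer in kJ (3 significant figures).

Step 1 (isochoric): W = 0 (constant volume).
After step 1: P = 125.4 kPa (V unchanged).
Step 2 (isothermal): W = P₁V₁ ln(V₂/V₁) = (4388) ln(16.5/35) = -3300 J.
W_total = 0 − 3300 = -3300 J.

W_total ≈ -3.30 kJ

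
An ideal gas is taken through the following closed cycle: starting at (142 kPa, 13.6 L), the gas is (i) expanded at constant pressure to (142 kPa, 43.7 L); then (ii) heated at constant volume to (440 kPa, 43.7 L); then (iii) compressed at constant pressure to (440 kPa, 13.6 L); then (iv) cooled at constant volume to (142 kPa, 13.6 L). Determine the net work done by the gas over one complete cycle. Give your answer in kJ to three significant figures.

Constant-volume legs do no work.
W(i) = (142)(43.7 − 13.6) = 4274 J; W(iii) = (440)(13.6 − 43.7) = -13244 J.
W_net = 4274 − 13244 = -8970 J (the counter-clockwise enclosed area).

W_net ≈ -8.97 kJ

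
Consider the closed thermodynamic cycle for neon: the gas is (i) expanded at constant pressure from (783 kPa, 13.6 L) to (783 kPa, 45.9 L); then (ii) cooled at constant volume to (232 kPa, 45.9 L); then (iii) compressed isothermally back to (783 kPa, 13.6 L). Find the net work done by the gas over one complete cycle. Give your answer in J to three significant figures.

W_net ≈ 12300 J

Leg (i): W = PΔV = (783)(45.9 − 13.6) = 25291 J.
Leg (ii): W = 0.
Leg (iii): W = PᵢVᵢ ln(V_f/Vᵢ) = (10649) ln(13.6/45.9) = -12953 J.
W_net = 25291 − 12953 = 12338 J.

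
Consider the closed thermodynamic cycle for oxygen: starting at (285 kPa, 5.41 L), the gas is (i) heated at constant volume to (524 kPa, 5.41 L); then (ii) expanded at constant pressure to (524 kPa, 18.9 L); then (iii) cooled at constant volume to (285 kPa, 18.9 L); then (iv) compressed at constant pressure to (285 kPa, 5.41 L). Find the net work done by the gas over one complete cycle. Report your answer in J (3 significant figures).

W_net ≈ 3220 J

Constant-volume legs do no work.
W(ii) = (524)(18.9 − 5.41) = 7069 J; W(iv) = (285)(5.41 − 18.9) = -3845 J.
W_net = 7069 − 3845 = 3224 J (the clockwise enclosed area).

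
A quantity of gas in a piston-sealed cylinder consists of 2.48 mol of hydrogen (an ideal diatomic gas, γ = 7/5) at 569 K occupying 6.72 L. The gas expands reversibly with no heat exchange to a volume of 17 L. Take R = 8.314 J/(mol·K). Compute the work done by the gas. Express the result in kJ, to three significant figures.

W ≈ 9.10 kJ

Adiabatic: TV^(γ−1) = const with γ = 7/5.
T₂ = T₁ (V₁/V₂)^(γ−1) = 569 × (6.72/17)^0.4 = 569 × 0.6899 = 392.5 K.
W_by = nCᵥ(T₁ − T₂) = (2.48)(20.79)(569 − 392.5) = 9096 J.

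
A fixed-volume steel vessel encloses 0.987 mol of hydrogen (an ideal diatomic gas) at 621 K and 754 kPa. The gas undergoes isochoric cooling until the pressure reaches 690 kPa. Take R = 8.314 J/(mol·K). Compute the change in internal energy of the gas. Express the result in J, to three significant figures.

ΔU ≈ -1080 J

Constant volume ⇒ W = 0, so Q = ΔU = nCᵥΔT with Cᵥ = 5R/2 = 20.79 J/(mol·K).
At constant V, T₂/T₁ = P₂/P₁ ⇒ ΔT = T₁(P₂/P₁ − 1) = 621·(690/754 − 1) = -52.71 K.
ΔU = (0.987)(20.79)(-52.71) = -1081 J.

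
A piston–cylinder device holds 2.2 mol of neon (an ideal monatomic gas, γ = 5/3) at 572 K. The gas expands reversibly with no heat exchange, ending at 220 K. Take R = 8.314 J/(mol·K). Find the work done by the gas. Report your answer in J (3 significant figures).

W ≈ 9660 J

Adiabatic ⇒ Q = 0, so W_by = −ΔU = nCᵥ(T₁ − T₂).
Cᵥ = 3R/2 = 12.47 J/(mol·K).
W = (2.2)(12.47)(572 − 220) = 9658 J.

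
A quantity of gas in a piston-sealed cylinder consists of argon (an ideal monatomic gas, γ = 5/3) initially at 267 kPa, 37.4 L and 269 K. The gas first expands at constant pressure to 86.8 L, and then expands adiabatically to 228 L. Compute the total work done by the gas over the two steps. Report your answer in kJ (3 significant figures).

Step 1 (isobaric): W = PΔV = (267 kPa)(86.8 − 37.4 L) = 13190 J.
After step 1: P = 267 kPa, V = 86.8 L, T = 624.3 K.
Step 2 (adiabatic): W = (P₁V₁ − P₂V₂)/(γ−1) = (23176 − 12174)/0.667 = 16503 J.
W_total = 13190 + 16503 = 29693 J.

W_total ≈ 29.7 kJ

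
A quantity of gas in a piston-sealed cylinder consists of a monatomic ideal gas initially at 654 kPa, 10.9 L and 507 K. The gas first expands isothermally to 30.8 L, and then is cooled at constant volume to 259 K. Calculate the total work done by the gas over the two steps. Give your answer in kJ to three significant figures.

Step 1 (isothermal): W = P₁V₁ ln(V₂/V₁) = (7129) ln(30.8/10.9) = 7405 J.
Step 2 (isochoric): W = 0 (constant volume).
W_total = 7405 + 0 = 7405 J.

W_total ≈ 7.40 kJ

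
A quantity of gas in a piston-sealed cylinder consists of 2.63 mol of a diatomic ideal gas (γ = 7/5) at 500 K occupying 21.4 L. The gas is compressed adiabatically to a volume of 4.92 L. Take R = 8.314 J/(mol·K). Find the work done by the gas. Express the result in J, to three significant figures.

Adiabatic: TV^(γ−1) = const with γ = 7/5.
T₂ = T₁ (V₁/V₂)^(γ−1) = 500 × (21.4/4.92)^0.4 = 500 × 1.8 = 900.2 K.
W_by = nCᵥ(T₁ − T₂) = (2.63)(20.79)(500 − 900.2) = -21878 J.

W ≈ -21900 J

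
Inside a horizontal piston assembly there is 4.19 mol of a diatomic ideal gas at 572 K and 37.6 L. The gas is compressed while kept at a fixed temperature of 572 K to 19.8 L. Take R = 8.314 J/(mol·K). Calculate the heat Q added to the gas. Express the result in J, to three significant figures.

Q ≈ -12800 J

Isothermal ⇒ ΔU = 0, so Q = W = nRT ln(V₂/V₁).
Q = (4.19)(8.314)(572) ln(19.8/37.6) = 19926 × -0.6413 = -12779 J.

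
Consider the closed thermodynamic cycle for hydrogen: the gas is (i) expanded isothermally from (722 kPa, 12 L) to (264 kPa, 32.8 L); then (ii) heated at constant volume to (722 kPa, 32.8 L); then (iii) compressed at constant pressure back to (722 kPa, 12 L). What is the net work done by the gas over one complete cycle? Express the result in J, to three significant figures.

W_net ≈ -6310 J

Leg (i): W = PᵢVᵢ ln(V_f/Vᵢ) = (8664) ln(32.8/12) = 8712 J.
Leg (ii): W = 0.
Leg (iii): W = PΔV = (722)(12 − 32.8) = -15018 J.
W_net = 8712 − 15018 = -6306 J.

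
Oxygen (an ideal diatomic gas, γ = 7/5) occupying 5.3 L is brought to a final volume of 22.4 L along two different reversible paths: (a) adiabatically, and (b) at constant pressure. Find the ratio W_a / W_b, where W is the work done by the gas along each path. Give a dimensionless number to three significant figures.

W_a / W_b ≈ 0.340

Path (a) adiabatic: W = P₁V₁(1 − (V₁/V₂)^(γ−1))/(γ−1) → W_a/(P₁V₁) = 1.095.
Path (b) isobaric: W = P₁(V₂ − V₁) → W_b/(P₁V₁) = 3.226.
W_a / W_b = 1.095 / 3.226 = 0.3395.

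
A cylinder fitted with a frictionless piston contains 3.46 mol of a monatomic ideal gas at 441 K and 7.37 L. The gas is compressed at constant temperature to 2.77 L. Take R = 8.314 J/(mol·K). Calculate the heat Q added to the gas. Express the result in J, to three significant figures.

Isothermal ⇒ ΔU = 0, so Q = W = nRT ln(V₂/V₁).
Q = (3.46)(8.314)(441) ln(2.77/7.37) = 12686 × -0.9786 = -12414 J.

Q ≈ -12400 J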